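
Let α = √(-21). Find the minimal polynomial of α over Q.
m_α(x) = x^2 + 21

α satisfies α^2 + 21 = 0, so x^2 + 21 annihilates α. Since d = -21 is squarefree and ≠ 1, it is not a perfect square in Q, so x^2 + 21 has no rational root and is therefore irreducible over Q (a degree-2 polynomial over a field is irreducible iff it has no root). Hence m_α(x) = x^2 + 21.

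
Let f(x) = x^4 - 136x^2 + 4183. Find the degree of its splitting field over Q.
[K : Q] = 4

Solving the quadratic in x^2: x^2 = (136 ± √(136^2 - 4·4183))/2 = (136 ± √1764)/2 = (136 ± 42)/2, giving x^2 = 89 or x^2 = 47. So f(x) = (x^2 - 89)(x^2 - 47) and the roots of f are ±√89, ±√47. Hence the splitting field is K = Q(√89, √47). Since 89 and 47 are distinct squarefree integers > 1, their product 4183 is not a perfect square, so √47 ∉ Q(√89). By the tower law [K:Q] = [Q(√89,√47):Q(√89)] · [Q(√89):Q] = 2 · 2 = 4.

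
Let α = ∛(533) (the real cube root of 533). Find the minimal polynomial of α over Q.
m_α(x) = x^3 - 533

α satisfies α^3 = 533, so x^3 - 533 annihilates α. By the rational root test, a rational root p/q (in lowest terms) of x^3 - 533 would satisfy p^3 = 533 q^3, forcing q = 1 and p^3 = 533; but 533 is not a perfect cube, contradiction. A monic cubic over Q with no rational root is irreducible (any nontrivial factorization would include a linear factor). Hence x^3 - 533 is the minimal polynomial of α, and in particular [Q(α):Q] = 3.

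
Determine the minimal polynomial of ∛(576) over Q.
m_α(x) = x^3 - 576

α satisfies α^3 = 576, so x^3 - 576 annihilates α. By the rational root test, a rational root p/q (in lowest terms) of x^3 - 576 would satisfy p^3 = 576 q^3, forcing q = 1 and p^3 = 576; but 576 is not a perfect cube, contradiction. A monic cubic over Q with no rational root is irreducible (any nontrivial factorization would include a linear factor). Hence x^3 - 576 is the minimal polynomial of α, and in particular [Q(α):Q] = 3.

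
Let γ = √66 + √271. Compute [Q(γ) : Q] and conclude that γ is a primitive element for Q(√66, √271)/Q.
[Q(γ) : Q] = 4 (equivalently, Q(γ) = Q(√66, √271))

Obviously Q(γ) ⊆ Q(√66, √271), and [Q(√66, √271):Q] = 4 (since 66, 271 are distinct squarefree integers > 1 with 17886 not a perfect square). To show equality we compute the minimal polynomial of γ. From γ = √66 + √271: γ^2 = 66 + 2√(17886) + 271 = 337 + 2√(17886), so γ^2 - 337 = 2√(17886); squaring, (γ^2 - 337)^2 = 4·17886, i.e. γ^4 - 674γ^2 + 113569 - 71544 = 0, i.e. γ^4 - 674γ^2 + 42025 = 0. So γ is a root of x^4 - 674x^2 + 42025. This polynomial is irreducible over Q: it has no rational root (each ±√66 ± √271 is irrational), and any factorization into two quadratics over Q would force √(17886) ∈ Q (pairing opposite roots) or √66, √271 ∈ Q (other pairings), all impossible. Hence [Q(γ):Q] = 4 = [Q(√66, √271):Q], so Q(γ) = Q(√66, √271).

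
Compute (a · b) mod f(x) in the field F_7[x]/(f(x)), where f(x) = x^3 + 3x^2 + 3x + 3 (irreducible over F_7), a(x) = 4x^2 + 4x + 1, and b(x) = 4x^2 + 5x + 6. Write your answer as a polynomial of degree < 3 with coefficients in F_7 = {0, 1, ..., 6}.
a · b ≡ x^2 + 3x (mod f(x))

Multiply in F_7[x]: a(x)·b(x) = (4x^2 + 4x + 1)·(4x^2 + 5x + 6) = 2x^4 + x^3 + 6x^2 + x + 6. This has degree ≥ 3, so divide by f(x) over F_7: 2x^4 + x^3 + 6x^2 + x + 6 = (2x + 2)·(x^3 + 3x^2 + 3x + 3) + (x^2 + 3x). Hence a·b ≡ x^2 + 3x (mod f). (F_7[x]/(f) is a field with 7^3 = 343 elements since f is irreducible of degree 3.)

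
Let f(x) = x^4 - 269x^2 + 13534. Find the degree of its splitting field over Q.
[K : Q] = 4

Solving the quadratic in x^2: x^2 = (269 ± √(269^2 - 4·13534))/2 = (269 ± √18225)/2 = (269 ± 135)/2, giving x^2 = 202 or x^2 = 67. So f(x) = (x^2 - 202)(x^2 - 67) and the roots of f are ±√202, ±√67. Hence the splitting field is K = Q(√202, √67). Since 202 and 67 are distinct squarefree integers > 1, their product 13534 is not a perfect square, so √67 ∉ Q(√202). By the tower law [K:Q] = [Q(√202,√67):Q(√202)] · [Q(√202):Q] = 2 · 2 = 4.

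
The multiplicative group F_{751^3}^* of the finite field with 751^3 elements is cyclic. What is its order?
|F_{751^3}^*| = 423564750

F_{751^3} has 751^3 = 423564751 elements; its multiplicative group consists of all nonzero elements, so |F_{751^3}^*| = 423564751 - 1 = 423564750. (It is cyclic since any finite subgroup of the multiplicative group of a field is cyclic.)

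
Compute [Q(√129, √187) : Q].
[Q(√129, √187) : Q] = 4

[Q(√129):Q] = 2 (min poly x^2 - 129, irreducible since 129 is squarefree > 1). For the top step, suppose √187 ∈ Q(√129), say √187 = c + d√129 with c, d ∈ Q. Squaring: 187 = c^2 + 129d^2 + 2cd√129. Since √129 ∉ Q this forces 2cd = 0. If d = 0 then √187 = c ∈ Q, contradicting 187 squarefree > 1. If c = 0 then 187 = 129d^2, so 129·187 = (129d)^2 is a perfect square in Q — but 129·187 = 24123 is not a perfect square (since 129 and 187 are distinct squarefree integers). Contradiction. Hence √187 ∉ Q(√129), so x^2 - 187 stays irreducible over Q(√129) and [Q(√129, √187) : Q(√129)] = 2. By the tower law, [Q(√129, √187) : Q] = 2 · 2 = 4.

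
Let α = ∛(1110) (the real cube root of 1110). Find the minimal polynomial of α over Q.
m_α(x) = x^3 - 1110

α satisfies α^3 = 1110, so x^3 - 1110 annihilates α. By the rational root test, a rational root p/q (in lowest terms) of x^3 - 1110 would satisfy p^3 = 1110 q^3, forcing q = 1 and p^3 = 1110; but 1110 is not a perfect cube, contradiction. A monic cubic over Q with no rational root is irreducible (any nontrivial factorization would include a linear factor). Hence x^3 - 1110 is the minimal polynomial of α, and in particular [Q(α):Q] = 3.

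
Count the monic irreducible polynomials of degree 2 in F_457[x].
There are 104196 monic irreducible polynomials of degree 2 over F_457

Each element of F_{457^2} that lies in no proper subfield is a root of exactly one monic irreducible of degree 2 over F_457, and each such polynomial has 2 distinct roots in F_{457^2}. By Möbius inversion the count is N_457(2) = (1/2) Σ_{d|2} μ(2/d) · 457^d = (1/2)(μ(2)·457^1 + μ(1)·457^2) = 208392/2 = 104196.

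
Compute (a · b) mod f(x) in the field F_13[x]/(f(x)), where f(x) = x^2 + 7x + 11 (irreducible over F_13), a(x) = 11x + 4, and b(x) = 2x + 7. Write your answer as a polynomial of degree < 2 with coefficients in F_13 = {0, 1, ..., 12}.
a · b ≡ 9x + 7 (mod f(x))

Multiply in F_13[x]: a(x)·b(x) = (11x + 4)·(2x + 7) = 9x^2 + 7x + 2. This has degree ≥ 2, so divide by f(x) over F_13: 9x^2 + 7x + 2 = (9)·(x^2 + 7x + 11) + (9x + 7). Hence a·b ≡ 9x + 7 (mod f). (F_13[x]/(f) is a field with 13^2 = 169 elements since f is irreducible of degree 2.)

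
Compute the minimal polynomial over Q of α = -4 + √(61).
m_α(x) = x^2 + 8x - 45

From α + 4 = √(61), squaring gives (α + 4)^2 = 61, i.e. α^2 + 8α + 16 = 61, so α^2 + 8α - 45 = 0. The discriminant of x^2 + 8x - 45 is (8)^2 - 4·(-45) = 64 + 180 = 244, and 4·(61) is not a perfect square in Q since 61 is squarefree and ≠ 1. Hence x^2 + 8x - 45 is irreducible over Q and is the minimal polynomial of α.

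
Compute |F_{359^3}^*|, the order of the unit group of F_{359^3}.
|F_{359^3}^*| = 46268278

F_{359^3} has 359^3 = 46268279 elements; its multiplicative group consists of all nonzero elements, so |F_{359^3}^*| = 46268279 - 1 = 46268278. (It is cyclic since any finite subgroup of the multiplicative group of a field is cyclic.)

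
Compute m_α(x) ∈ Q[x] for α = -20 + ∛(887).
m_α(x) = x^3 + 60x^2 + 1200x + 7113

Set β = α + 20 = ∛(887), so β^3 = 887. Then (α + 20)^3 - 887 = 0, i.e. α is a root of g(x) = (x + 20)^3 - 887 = x^3 + 60x^2 + 1200x + 7113. Since g(x) = h(x + 20) where h(x) = x^3 - 887, and h is irreducible over Q (because 887 is not a perfect cube, so h has no rational root, and a monic cubic with no rational root is irreducible), g is also irreducible (irreducibility is preserved under the substitution x → x + 20). Hence m_α(x) = x^3 + 60x^2 + 1200x + 7113.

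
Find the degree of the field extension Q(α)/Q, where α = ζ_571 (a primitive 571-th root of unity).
[Q(α):Q] = 570

The minimal polynomial of ζ_571 over Q is the 571-th cyclotomic polynomial Φ_571(x), which is irreducible over Q and has degree φ(571) = 570. Hence [Q(α):Q] = φ(571) = 570.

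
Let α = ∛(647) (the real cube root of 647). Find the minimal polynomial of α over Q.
m_α(x) = x^3 - 647

α satisfies α^3 = 647, so x^3 - 647 annihilates α. By the rational root test, a rational root p/q (in lowest terms) of x^3 - 647 would satisfy p^3 = 647 q^3, forcing q = 1 and p^3 = 647; but 647 is not a perfect cube, contradiction. A monic cubic over Q with no rational root is irreducible (any nontrivial factorization would include a linear factor). Hence x^3 - 647 is the minimal polynomial of α, and in particular [Q(α):Q] = 3.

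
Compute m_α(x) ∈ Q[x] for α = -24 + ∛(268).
m_α(x) = x^3 + 72x^2 + 1728x + 13556

Set β = α + 24 = ∛(268), so β^3 = 268. Then (α + 24)^3 - 268 = 0, i.e. α is a root of g(x) = (x + 24)^3 - 268 = x^3 + 72x^2 + 1728x + 13556. Since g(x) = h(x + 24) where h(x) = x^3 - 268, and h is irreducible over Q (because 268 is not a perfect cube, so h has no rational root, and a monic cubic with no rational root is irreducible), g is also irreducible (irreducibility is preserved under the substitution x → x + 24). Hence m_α(x) = x^3 + 72x^2 + 1728x + 13556.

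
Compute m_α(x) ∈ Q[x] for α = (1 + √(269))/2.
m_α(x) = x^2 - x - 67

From 2α - 1 = √(269), squaring gives (2α - 1)^2 = 269, i.e. 4α^2 - 4α + 1 = 269, so α^2 - α + (1 - 269)/4 = 0. Since 269 ≡ 1 (mod 4), (1 - 269)/4 = -67 ∈ Z. The polynomial x^2 - x - 67 has discriminant 1 - 4·(-67) = 269, which is not a perfect square in Q (d = 269 is squarefree and ≠ 1), so x^2 - x - 67 is irreducible over Q. It is the minimal polynomial of α.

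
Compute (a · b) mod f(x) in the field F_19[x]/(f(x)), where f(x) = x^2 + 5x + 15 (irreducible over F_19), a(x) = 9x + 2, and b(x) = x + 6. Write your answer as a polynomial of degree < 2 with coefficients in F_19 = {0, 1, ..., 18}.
a · b ≡ 11x + 10 (mod f(x))

Multiply in F_19[x]: a(x)·b(x) = (9x + 2)·(x + 6) = 9x^2 + 18x + 12. This has degree ≥ 2, so divide by f(x) over F_19: 9x^2 + 18x + 12 = (9)·(x^2 + 5x + 15) + (11x + 10). Hence a·b ≡ 11x + 10 (mod f). (F_19[x]/(f) is a field with 19^2 = 361 elements since f is irreducible of degree 2.)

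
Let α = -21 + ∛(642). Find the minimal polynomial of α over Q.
m_α(x) = x^3 + 63x^2 + 1323x + 8619

Set β = α + 21 = ∛(642), so β^3 = 642. Then (α + 21)^3 - 642 = 0, i.e. α is a root of g(x) = (x + 21)^3 - 642 = x^3 + 63x^2 + 1323x + 8619. Since g(x) = h(x + 21) where h(x) = x^3 - 642, and h is irreducible over Q (because 642 is not a perfect cube, so h has no rational root, and a monic cubic with no rational root is irreducible), g is also irreducible (irreducibility is preserved under the substitution x → x + 21). Hence m_α(x) = x^3 + 63x^2 + 1323x + 8619.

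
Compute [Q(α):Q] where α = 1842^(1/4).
[Q(α):Q] = 4

α is a root of x^4 - 1842. By Eisenstein's criterion at the prime p = 2 (which divides the constant term 1842 but p^2 = 4 does not, since 1842 is squarefree), x^4 - 1842 is irreducible over Q. Hence [Q(α):Q] = 4.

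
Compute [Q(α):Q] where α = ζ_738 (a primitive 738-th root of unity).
[Q(α):Q] = 240

The minimal polynomial of ζ_738 over Q is the 738-th cyclotomic polynomial Φ_738(x), which is irreducible over Q and has degree φ(738) = 240. Hence [Q(α):Q] = φ(738) = 240.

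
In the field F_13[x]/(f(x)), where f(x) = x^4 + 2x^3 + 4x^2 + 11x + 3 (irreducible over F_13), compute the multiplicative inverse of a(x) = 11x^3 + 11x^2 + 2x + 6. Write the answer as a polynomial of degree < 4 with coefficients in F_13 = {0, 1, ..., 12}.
a(x)^(-1) ≡ 12x^3 + 10x^2 + 9x + 9 (mod f(x))

Since f is irreducible over F_13, F_13[x]/(f) is a field and a(x) ≠ 0 has an inverse. Apply the extended Euclidean algorithm to f(x) and a(x) in F_13[x]: f(x) = (6x + 6)·a(x) + (4x^2 + 2x + 6);  a(x) = (6x + 3)·(4x^2 + 2x + 6) + (12x + 1);  (4x^2 + 2x + 6) = (9x + 7)·(12x + 1) + (12). The last nonzero remainder is the constant 12 = gcd(f, a) in F_13. Back-substituting through the division chain expresses 12 = s(x)·a(x) + t(x)·f(x) with s(x) ≡ x^3 + 3x^2 + 4x + 4 (mod f), so (x^3 + 3x^2 + 4x + 4)·a(x) ≡ 12 (mod f). Multiplying by 12^(-1) ≡ 12 in F_13 gives a(x)^(-1) ≡ 12·(x^3 + 3x^2 + 4x + 4) ≡ 12x^3 + 10x^2 + 9x + 9 (mod f). Check: (11x^3 + 11x^2 + 2x + 6)·(12x^3 + 10x^2 + 9x + 9) = 2x^6 + 8x^5 + 12x^4 + 4x^3 + 8x^2 + 7x + 2 ≡ 1 (mod x^4 + 2x^3 + 4x^2 + 11x + 3).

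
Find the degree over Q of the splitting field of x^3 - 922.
[K : Q] = 6

The roots of x^3 - 922 are ∛922, ω∛922, ω^2∛922 where ω = e^(2πi/3) is a primitive cube root of unity, so K = Q(∛922, ω). Now [Q(∛922):Q] = 3 (since 922 is not a perfect cube, x^3 - 922 is irreducible) and [Q(ω):Q] = 2. Both 2 and 3 divide [K:Q], and [K:Q] ≤ 3·2 = 6, so [K:Q] = 6. (Equivalently: Q(∛922) ⊂ R but ω ∉ R, so [K : Q(∛922)] = 2.)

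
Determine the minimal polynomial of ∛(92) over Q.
m_α(x) = x^3 - 92

α satisfies α^3 = 92, so x^3 - 92 annihilates α. By the rational root test, a rational root p/q (in lowest terms) of x^3 - 92 would satisfy p^3 = 92 q^3, forcing q = 1 and p^3 = 92; but 92 is not a perfect cube, contradiction. A monic cubic over Q with no rational root is irreducible (any nontrivial factorization would include a linear factor). Hence x^3 - 92 is the minimal polynomial of α, and in particular [Q(α):Q] = 3.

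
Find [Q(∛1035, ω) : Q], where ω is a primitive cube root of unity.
[Q(∛1035, ω) : Q] = 6

[Q(∛1035):Q] = 3 (min poly x^3 - 1035, irreducible since 1035 is not a perfect cube). [Q(ω):Q] = 2 (min poly x^2 + x + 1). Since Q(∛1035) ⊂ R and ω ∉ R, we have ω ∉ Q(∛1035), so x^2 + x + 1 remains irreducible over Q(∛1035) and [Q(∛1035, ω) : Q(∛1035)] = 2. By the tower law, [Q(∛1035, ω) : Q] = 3 · 2 = 6. (In fact Q(∛1035, ω) is the splitting field of x^3 - 1035 over Q.)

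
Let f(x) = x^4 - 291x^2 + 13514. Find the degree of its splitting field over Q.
[K : Q] = 4

Solving the quadratic in x^2: x^2 = (291 ± √(291^2 - 4·13514))/2 = (291 ± √30625)/2 = (291 ± 175)/2, giving x^2 = 233 or x^2 = 58. So f(x) = (x^2 - 233)(x^2 - 58) and the roots of f are ±√233, ±√58. Hence the splitting field is K = Q(√233, √58). Since 233 and 58 are distinct squarefree integers > 1, their product 13514 is not a perfect square, so √58 ∉ Q(√233). By the tower law [K:Q] = [Q(√233,√58):Q(√233)] · [Q(√233):Q] = 2 · 2 = 4.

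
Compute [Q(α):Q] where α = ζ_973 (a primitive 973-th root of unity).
[Q(α):Q] = 828

The minimal polynomial of ζ_973 over Q is the 973-th cyclotomic polynomial Φ_973(x), which is irreducible over Q and has degree φ(973) = 828. Hence [Q(α):Q] = φ(973) = 828.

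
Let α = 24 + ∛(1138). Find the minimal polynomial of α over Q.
m_α(x) = x^3 - 72x^2 + 1728x - 14962

Set β = α - 24 = ∛(1138), so β^3 = 1138. Then (α - 24)^3 - 1138 = 0, i.e. α is a root of g(x) = (x - 24)^3 - 1138 = x^3 - 72x^2 + 1728x - 14962. Since g(x) = h(x - 24) where h(x) = x^3 - 1138, and h is irreducible over Q (because 1138 is not a perfect cube, so h has no rational root, and a monic cubic with no rational root is irreducible), g is also irreducible (irreducibility is preserved under the substitution x → x - 24). Hence m_α(x) = x^3 - 72x^2 + 1728x - 14962.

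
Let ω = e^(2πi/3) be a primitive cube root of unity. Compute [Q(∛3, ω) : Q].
[Q(∛3, ω) : Q] = 6

[Q(∛3):Q] = 3 (min poly x^3 - 3, irreducible since 3 is not a perfect cube). [Q(ω):Q] = 2 (min poly x^2 + x + 1). Since Q(∛3) ⊂ R and ω ∉ R, we have ω ∉ Q(∛3), so x^2 + x + 1 remains irreducible over Q(∛3) and [Q(∛3, ω) : Q(∛3)] = 2. By the tower law, [Q(∛3, ω) : Q] = 3 · 2 = 6. (In fact Q(∛3, ω) is the splitting field of x^3 - 3 over Q.)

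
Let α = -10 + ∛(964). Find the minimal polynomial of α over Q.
m_α(x) = x^3 + 30x^2 + 300x + 36

Set β = α + 10 = ∛(964), so β^3 = 964. Then (α + 10)^3 - 964 = 0, i.e. α is a root of g(x) = (x + 10)^3 - 964 = x^3 + 30x^2 + 300x + 36. Since g(x) = h(x + 10) where h(x) = x^3 - 964, and h is irreducible over Q (because 964 is not a perfect cube, so h has no rational root, and a monic cubic with no rational root is irreducible), g is also irreducible (irreducibility is preserved under the substitution x → x + 10). Hence m_α(x) = x^3 + 30x^2 + 300x + 36.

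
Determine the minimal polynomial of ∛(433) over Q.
m_α(x) = x^3 - 433

α satisfies α^3 = 433, so x^3 - 433 annihilates α. By the rational root test, a rational root p/q (in lowest terms) of x^3 - 433 would satisfy p^3 = 433 q^3, forcing q = 1 and p^3 = 433; but 433 is not a perfect cube, contradiction. A monic cubic over Q with no rational root is irreducible (any nontrivial factorization would include a linear factor). Hence x^3 - 433 is the minimal polynomial of α, and in particular [Q(α):Q] = 3.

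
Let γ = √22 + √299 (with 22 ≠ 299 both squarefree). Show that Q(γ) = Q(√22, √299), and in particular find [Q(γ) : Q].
[Q(γ) : Q] = 4 (equivalently, Q(γ) = Q(√22, √299))

Obviously Q(γ) ⊆ Q(√22, √299), and [Q(√22, √299):Q] = 4 (since 22, 299 are distinct squarefree integers > 1 with 6578 not a perfect square). To show equality we compute the minimal polynomial of γ. From γ = √22 + √299: γ^2 = 22 + 2√(6578) + 299 = 321 + 2√(6578), so γ^2 - 321 = 2√(6578); squaring, (γ^2 - 321)^2 = 4·6578, i.e. γ^4 - 642γ^2 + 103041 - 26312 = 0, i.e. γ^4 - 642γ^2 + 76729 = 0. So γ is a root of x^4 - 642x^2 + 76729. This polynomial is irreducible over Q: it has no rational root (each ±√22 ± √299 is irrational), and any factorization into two quadratics over Q would force √(6578) ∈ Q (pairing opposite roots) or √22, √299 ∈ Q (other pairings), all impossible. Hence [Q(γ):Q] = 4 = [Q(√22, √299):Q], so Q(γ) = Q(√22, √299).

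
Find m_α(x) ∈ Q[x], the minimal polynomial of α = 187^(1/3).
m_α(x) = x^3 - 187

α satisfies α^3 = 187, so x^3 - 187 annihilates α. By the rational root test, a rational root p/q (in lowest terms) of x^3 - 187 would satisfy p^3 = 187 q^3, forcing q = 1 and p^3 = 187; but 187 is not a perfect cube, contradiction. A monic cubic over Q with no rational root is irreducible (any nontrivial factorization would include a linear factor). Hence x^3 - 187 is the minimal polynomial of α, and in particular [Q(α):Q] = 3.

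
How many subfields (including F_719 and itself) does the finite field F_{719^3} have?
F_{719^3} has 2 subfields

The subfields of F_{p^n} are exactly the fields F_{p^d} for d | n (each is the fixed field of the unique index-d subgroup of Gal(F_{p^n}/F_p) ≅ Z/nZ). The divisors of n = 3 are {1, 3}, giving 2 subfields: F_{719^1}, F_{719^3}.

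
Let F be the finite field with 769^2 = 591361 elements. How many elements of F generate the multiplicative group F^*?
There are φ(591360) = 122880 primitive elements

F_q^* is cyclic of order q - 1 = 591360. A cyclic group of order m has exactly φ(m) generators. Here m = 591360 = 2^9 · 3 · 5 · 7 · 11, so the number of primitive elements is φ(591360) = 122880.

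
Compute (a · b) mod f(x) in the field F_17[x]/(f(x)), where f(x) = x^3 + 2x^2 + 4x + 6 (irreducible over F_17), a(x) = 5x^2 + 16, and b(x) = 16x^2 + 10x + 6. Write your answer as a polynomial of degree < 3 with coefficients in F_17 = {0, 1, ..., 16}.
a · b ≡ 16x^2 + x + 8 (mod f(x))

Multiply in F_17[x]: a(x)·b(x) = (5x^2 + 16)·(16x^2 + 10x + 6) = 12x^4 + 16x^3 + 14x^2 + 7x + 11. This has degree ≥ 3, so divide by f(x) over F_17: 12x^4 + 16x^3 + 14x^2 + 7x + 11 = (12x + 9)·(x^3 + 2x^2 + 4x + 6) + (16x^2 + x + 8). Hence a·b ≡ 16x^2 + x + 8 (mod f). (F_17[x]/(f) is a field with 17^3 = 4913 elements since f is irreducible of degree 3.)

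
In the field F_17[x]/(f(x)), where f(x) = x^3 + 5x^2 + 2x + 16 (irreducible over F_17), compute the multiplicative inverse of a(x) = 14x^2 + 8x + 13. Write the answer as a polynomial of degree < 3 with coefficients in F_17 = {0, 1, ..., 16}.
a(x)^(-1) ≡ 2x^2 + 15x (mod f(x))

Since f is irreducible over F_17, F_17[x]/(f) is a field and a(x) ≠ 0 has an inverse. Apply the extended Euclidean algorithm to f(x) and a(x) in F_17[x]: f(x) = (11x + 5)·a(x) + (6x + 2);  a(x) = (8x + 10)·(6x + 2) + (10). The last nonzero remainder is the constant 10 = gcd(f, a) in F_17. Back-substituting through the division chain expresses 10 = s(x)·a(x) + t(x)·f(x) with s(x) ≡ 3x^2 + 14x (mod f), so (3x^2 + 14x)·a(x) ≡ 10 (mod f). Multiplying by 10^(-1) ≡ 12 in F_17 gives a(x)^(-1) ≡ 12·(3x^2 + 14x) ≡ 2x^2 + 15x (mod f). Check: (14x^2 + 8x + 13)·(2x^2 + 15x) = 11x^4 + 5x^3 + 10x^2 + 8x ≡ 1 (mod x^3 + 5x^2 + 2x + 16).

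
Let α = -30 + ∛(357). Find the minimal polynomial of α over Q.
m_α(x) = x^3 + 90x^2 + 2700x + 26643

Set β = α + 30 = ∛(357), so β^3 = 357. Then (α + 30)^3 - 357 = 0, i.e. α is a root of g(x) = (x + 30)^3 - 357 = x^3 + 90x^2 + 2700x + 26643. Since g(x) = h(x + 30) where h(x) = x^3 - 357, and h is irreducible over Q (because 357 is not a perfect cube, so h has no rational root, and a monic cubic with no rational root is irreducible), g is also irreducible (irreducibility is preserved under the substitution x → x + 30). Hence m_α(x) = x^3 + 90x^2 + 2700x + 26643.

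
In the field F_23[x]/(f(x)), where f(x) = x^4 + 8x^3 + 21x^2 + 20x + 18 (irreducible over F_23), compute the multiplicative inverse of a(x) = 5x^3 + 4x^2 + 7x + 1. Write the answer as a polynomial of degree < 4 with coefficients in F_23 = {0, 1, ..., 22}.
a(x)^(-1) ≡ 12x^3 + 11x^2 + 10x + 14 (mod f(x))

Since f is irreducible over F_23, F_23[x]/(f) is a field and a(x) ≠ 0 has an inverse. Apply the extended Euclidean algorithm to f(x) and a(x) in F_23[x]: f(x) = (14x + 18)·a(x) + (12x^2 + 18x);  a(x) = (10x + 16)·(12x^2 + 18x) + (18x + 1);  (12x^2 + 18x) = (16x + 18)·(18x + 1) + (5). The last nonzero remainder is the constant 5 = gcd(f, a) in F_23. Back-substituting through the division chain expresses 5 = s(x)·a(x) + t(x)·f(x) with s(x) ≡ 14x^3 + 9x^2 + 4x + 1 (mod f), so (14x^3 + 9x^2 + 4x + 1)·a(x) ≡ 5 (mod f). Multiplying by 5^(-1) ≡ 14 in F_23 gives a(x)^(-1) ≡ 14·(14x^3 + 9x^2 + 4x + 1) ≡ 12x^3 + 11x^2 + 10x + 14 (mod f). Check: (5x^3 + 4x^2 + 7x + 1)·(12x^3 + 11x^2 + 10x + 14) = 14x^6 + 11x^5 + 17x^4 + 15x^3 + 22x^2 + 16x + 14 ≡ 1 (mod x^4 + 8x^3 + 21x^2 + 20x + 18).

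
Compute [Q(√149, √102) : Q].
[Q(√149, √102) : Q] = 4

[Q(√149):Q] = 2 (min poly x^2 - 149, irreducible since 149 is squarefree > 1). For the top step, suppose √102 ∈ Q(√149), say √102 = c + d√149 with c, d ∈ Q. Squaring: 102 = c^2 + 149d^2 + 2cd√149. Since √149 ∉ Q this forces 2cd = 0. If d = 0 then √102 = c ∈ Q, contradicting 102 squarefree > 1. If c = 0 then 102 = 149d^2, so 149·102 = (149d)^2 is a perfect square in Q — but 149·102 = 15198 is not a perfect square (since 149 and 102 are distinct squarefree integers). Contradiction. Hence √102 ∉ Q(√149), so x^2 - 102 stays irreducible over Q(√149) and [Q(√149, √102) : Q(√149)] = 2. By the tower law, [Q(√149, √102) : Q] = 2 · 2 = 4.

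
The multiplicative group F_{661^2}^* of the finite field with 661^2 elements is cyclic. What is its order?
|F_{661^2}^*| = 436920

F_{661^2} has 661^2 = 436921 elements; its multiplicative group consists of all nonzero elements, so |F_{661^2}^*| = 436921 - 1 = 436920. (It is cyclic since any finite subgroup of the multiplicative group of a field is cyclic.)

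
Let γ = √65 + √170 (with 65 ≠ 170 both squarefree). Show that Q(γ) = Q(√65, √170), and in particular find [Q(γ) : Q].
[Q(γ) : Q] = 4 (equivalently, Q(γ) = Q(√65, √170))

Obviously Q(γ) ⊆ Q(√65, √170), and [Q(√65, √170):Q] = 4 (since 65, 170 are distinct squarefree integers > 1 with 11050 not a perfect square). To show equality we compute the minimal polynomial of γ. From γ = √65 + √170: γ^2 = 65 + 2√(11050) + 170 = 235 + 2√(11050), so γ^2 - 235 = 2√(11050); squaring, (γ^2 - 235)^2 = 4·11050, i.e. γ^4 - 470γ^2 + 55225 - 44200 = 0, i.e. γ^4 - 470γ^2 + 11025 = 0. So γ is a root of x^4 - 470x^2 + 11025. This polynomial is irreducible over Q: it has no rational root (each ±√65 ± √170 is irrational), and any factorization into two quadratics over Q would force √(11050) ∈ Q (pairing opposite roots) or √65, √170 ∈ Q (other pairings), all impossible. Hence [Q(γ):Q] = 4 = [Q(√65, √170):Q], so Q(γ) = Q(√65, √170).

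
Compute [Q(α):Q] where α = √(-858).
[Q(α):Q] = 2

[Q(α):Q] equals the degree of the minimal polynomial of α. Here α^2 = -858 and x^2 + 858 is irreducible (d = -858 is squarefree, ≠ 1, hence not a square), so deg(m_α) = 2. Thus [Q(α):Q] = 2.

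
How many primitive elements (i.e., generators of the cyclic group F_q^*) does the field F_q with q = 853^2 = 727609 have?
There are φ(727608) = 201600 primitive elements

F_q^* is cyclic of order q - 1 = 727608. A cyclic group of order m has exactly φ(m) generators. Here m = 727608 = 2^3 · 3 · 7 · 61 · 71, so the number of primitive elements is φ(727608) = 201600.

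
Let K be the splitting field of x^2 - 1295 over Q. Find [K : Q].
[K : Q] = 2

f(x) = x^2 - 1295 factors as (x - √1295)(x + √1295). The splitting field is K = Q(√1295). Since 1295 is squarefree and > 1, it is not a perfect square, so x^2 - 1295 is irreducible over Q and [Q(√1295) : Q] = 2. Hence [K : Q] = 2.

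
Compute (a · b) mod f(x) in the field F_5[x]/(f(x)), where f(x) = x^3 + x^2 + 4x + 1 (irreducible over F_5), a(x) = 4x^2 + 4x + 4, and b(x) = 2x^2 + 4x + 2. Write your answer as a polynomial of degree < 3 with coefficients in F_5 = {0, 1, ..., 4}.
a · b ≡ 4x^2 + 2x + 2 (mod f(x))

Multiply in F_5[x]: a(x)·b(x) = (4x^2 + 4x + 4)·(2x^2 + 4x + 2) = 3x^4 + 4x^3 + 2x^2 + 4x + 3. This has degree ≥ 3, so divide by f(x) over F_5: 3x^4 + 4x^3 + 2x^2 + 4x + 3 = (3x + 1)·(x^3 + x^2 + 4x + 1) + (4x^2 + 2x + 2). Hence a·b ≡ 4x^2 + 2x + 2 (mod f). (F_5[x]/(f) is a field with 5^3 = 125 elements since f is irreducible of degree 3.)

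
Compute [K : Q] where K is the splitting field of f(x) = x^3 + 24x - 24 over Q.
[K : Q] = 6

By the rational root test, any rational root of the monic integer polynomial f(x) = x^3 + 24x - 24 must be an integer dividing the constant term -24, i.e. one of ±{1, 2, 3, 4, 6, 8, 12, 24}. Evaluating: f(1) = 1, f(-1) = -49, f(2) = 32, f(-2) = -80, f(3) = 75, f(-3) = -123, f(4) = 136, f(-4) = -184, f(6) = 336, f(-6) = -384, f(8) = 680, f(-8) = -728, f(12) = 1992, f(-12) = -2040, f(24) = 14376, f(-24) = -14424; none is 0, so f has no rational root and is therefore irreducible over Q (a cubic with no linear factor over a field is irreducible). For an irreducible cubic, the Galois group is A_3 or S_3 according as the discriminant disc(f) = -4a^3 - 27b^2 = -4·(24)^3 - 27·(-24)^2 = -70848 is or is not a square in Q. Here disc(f) = -70848 is not a perfect square in Q, so the Galois group of f over Q is not contained in A_3 and must be all of S_3. The splitting field has degree |S_3| = 6 over Q, so [K : Q] = 6.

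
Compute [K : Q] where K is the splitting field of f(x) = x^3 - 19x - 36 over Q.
[K : Q] = 6

By the rational root test, any rational root of the monic integer polynomial f(x) = x^3 - 19x - 36 must be an integer dividing the constant term -36, i.e. one of ±{1, 2, 3, 4, 6, 9, 12, 18, 36}. Evaluating: f(1) = -54, f(-1) = -18, f(2) = -66, f(-2) = -6, f(3) = -66, f(-3) = -6, f(4) = -48, f(-4) = -24, f(6) = 66, f(-6) = -138, f(9) = 522, f(-9) = -594, f(12) = 1464, f(-12) = -1536, f(18) = 5454, f(-18) = -5526, f(36) = 45936, f(-36) = -46008; none is 0, so f has no rational root and is therefore irreducible over Q (a cubic with no linear factor over a field is irreducible). For an irreducible cubic, the Galois group is A_3 or S_3 according as the discriminant disc(f) = -4a^3 - 27b^2 = -4·(-19)^3 - 27·(-36)^2 = -7556 is or is not a square in Q. Here disc(f) = -7556 is not a perfect square in Q, so the Galois group of f over Q is not contained in A_3 and must be all of S_3. The splitting field has degree |S_3| = 6 over Q, so [K : Q] = 6.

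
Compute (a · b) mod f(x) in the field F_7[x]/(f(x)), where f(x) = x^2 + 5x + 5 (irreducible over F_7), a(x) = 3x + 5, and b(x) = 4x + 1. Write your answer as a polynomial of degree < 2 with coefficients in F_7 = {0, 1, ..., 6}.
a · b ≡ 5x + 1 (mod f(x))

Multiply in F_7[x]: a(x)·b(x) = (3x + 5)·(4x + 1) = 5x^2 + 2x + 5. This has degree ≥ 2, so divide by f(x) over F_7: 5x^2 + 2x + 5 = (5)·(x^2 + 5x + 5) + (5x + 1). Hence a·b ≡ 5x + 1 (mod f). (F_7[x]/(f) is a field with 7^2 = 49 elements since f is irreducible of degree 2.)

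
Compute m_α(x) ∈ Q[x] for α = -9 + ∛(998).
m_α(x) = x^3 + 27x^2 + 243x - 269

Set β = α + 9 = ∛(998), so β^3 = 998. Then (α + 9)^3 - 998 = 0, i.e. α is a root of g(x) = (x + 9)^3 - 998 = x^3 + 27x^2 + 243x - 269. Since g(x) = h(x + 9) where h(x) = x^3 - 998, and h is irreducible over Q (because 998 is not a perfect cube, so h has no rational root, and a monic cubic with no rational root is irreducible), g is also irreducible (irreducibility is preserved under the substitution x → x + 9). Hence m_α(x) = x^3 + 27x^2 + 243x - 269.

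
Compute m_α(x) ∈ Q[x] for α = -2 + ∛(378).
m_α(x) = x^3 + 6x^2 + 12x - 370

Set β = α + 2 = ∛(378), so β^3 = 378. Then (α + 2)^3 - 378 = 0, i.e. α is a root of g(x) = (x + 2)^3 - 378 = x^3 + 6x^2 + 12x - 370. Since g(x) = h(x + 2) where h(x) = x^3 - 378, and h is irreducible over Q (because 378 is not a perfect cube, so h has no rational root, and a monic cubic with no rational root is irreducible), g is also irreducible (irreducibility is preserved under the substitution x → x + 2). Hence m_α(x) = x^3 + 6x^2 + 12x - 370.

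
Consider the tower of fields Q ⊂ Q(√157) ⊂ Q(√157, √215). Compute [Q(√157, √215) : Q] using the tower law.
[Q(√157, √215) : Q] = 4

[Q(√157):Q] = 2 (min poly x^2 - 157, irreducible since 157 is squarefree > 1). For the top step, suppose √215 ∈ Q(√157), say √215 = c + d√157 with c, d ∈ Q. Squaring: 215 = c^2 + 157d^2 + 2cd√157. Since √157 ∉ Q this forces 2cd = 0. If d = 0 then √215 = c ∈ Q, contradicting 215 squarefree > 1. If c = 0 then 215 = 157d^2, so 157·215 = (157d)^2 is a perfect square in Q — but 157·215 = 33755 is not a perfect square (since 157 and 215 are distinct squarefree integers). Contradiction. Hence √215 ∉ Q(√157), so x^2 - 215 stays irreducible over Q(√157) and [Q(√157, √215) : Q(√157)] = 2. By the tower law, [Q(√157, √215) : Q] = 2 · 2 = 4.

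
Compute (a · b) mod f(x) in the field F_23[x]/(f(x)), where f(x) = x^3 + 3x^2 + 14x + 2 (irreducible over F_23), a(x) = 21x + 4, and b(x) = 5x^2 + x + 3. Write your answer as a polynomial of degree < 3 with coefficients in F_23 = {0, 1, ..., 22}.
a · b ≡ 2x^2 + 9 (mod f(x))

Multiply in F_23[x]: a(x)·b(x) = (21x + 4)·(5x^2 + x + 3) = 13x^3 + 18x^2 + 21x + 12. This has degree ≥ 3, so divide by f(x) over F_23: 13x^3 + 18x^2 + 21x + 12 = (13)·(x^3 + 3x^2 + 14x + 2) + (2x^2 + 9). Hence a·b ≡ 2x^2 + 9 (mod f). (F_23[x]/(f) is a field with 23^3 = 12167 elements since f is irreducible of degree 3.)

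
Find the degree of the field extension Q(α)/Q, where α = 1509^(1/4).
[Q(α):Q] = 4

α is a root of x^4 - 1509. By Eisenstein's criterion at the prime p = 3 (which divides the constant term 1509 but p^2 = 9 does not, since 1509 is squarefree), x^4 - 1509 is irreducible over Q. Hence [Q(α):Q] = 4.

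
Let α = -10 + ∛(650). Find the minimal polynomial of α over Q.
m_α(x) = x^3 + 30x^2 + 300x + 350

Set β = α + 10 = ∛(650), so β^3 = 650. Then (α + 10)^3 - 650 = 0, i.e. α is a root of g(x) = (x + 10)^3 - 650 = x^3 + 30x^2 + 300x + 350. Since g(x) = h(x + 10) where h(x) = x^3 - 650, and h is irreducible over Q (because 650 is not a perfect cube, so h has no rational root, and a monic cubic with no rational root is irreducible), g is also irreducible (irreducibility is preserved under the substitution x → x + 10). Hence m_α(x) = x^3 + 30x^2 + 300x + 350.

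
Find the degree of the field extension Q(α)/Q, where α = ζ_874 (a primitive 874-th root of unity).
[Q(α):Q] = 396

The minimal polynomial of ζ_874 over Q is the 874-th cyclotomic polynomial Φ_874(x), which is irreducible over Q and has degree φ(874) = 396. Hence [Q(α):Q] = φ(874) = 396.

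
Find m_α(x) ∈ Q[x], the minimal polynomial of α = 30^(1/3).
m_α(x) = x^3 - 30

α satisfies α^3 = 30, so x^3 - 30 annihilates α. By the rational root test, a rational root p/q (in lowest terms) of x^3 - 30 would satisfy p^3 = 30 q^3, forcing q = 1 and p^3 = 30; but 30 is not a perfect cube, contradiction. A monic cubic over Q with no rational root is irreducible (any nontrivial factorization would include a linear factor). Hence x^3 - 30 is the minimal polynomial of α, and in particular [Q(α):Q] = 3.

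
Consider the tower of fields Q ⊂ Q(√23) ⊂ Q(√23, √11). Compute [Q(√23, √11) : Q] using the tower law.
[Q(√23, √11) : Q] = 4

[Q(√23):Q] = 2 (min poly x^2 - 23, irreducible since 23 is squarefree > 1). For the top step, suppose √11 ∈ Q(√23), say √11 = c + d√23 with c, d ∈ Q. Squaring: 11 = c^2 + 23d^2 + 2cd√23. Since √23 ∉ Q this forces 2cd = 0. If d = 0 then √11 = c ∈ Q, contradicting 11 squarefree > 1. If c = 0 then 11 = 23d^2, so 23·11 = (23d)^2 is a perfect square in Q — but 23·11 = 253 is not a perfect square (since 23 and 11 are distinct squarefree integers). Contradiction. Hence √11 ∉ Q(√23), so x^2 - 11 stays irreducible over Q(√23) and [Q(√23, √11) : Q(√23)] = 2. By the tower law, [Q(√23, √11) : Q] = 2 · 2 = 4.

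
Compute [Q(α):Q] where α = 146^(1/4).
[Q(α):Q] = 4

α is a root of x^4 - 146. By Eisenstein's criterion at the prime p = 2 (which divides the constant term 146 but p^2 = 4 does not, since 146 is squarefree), x^4 - 146 is irreducible over Q. Hence [Q(α):Q] = 4.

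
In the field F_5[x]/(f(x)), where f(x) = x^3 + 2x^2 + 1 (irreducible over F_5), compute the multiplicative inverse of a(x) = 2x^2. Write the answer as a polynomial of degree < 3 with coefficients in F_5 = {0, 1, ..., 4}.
a(x)^(-1) ≡ 2x + 4 (mod f(x))

Since f is irreducible over F_5, F_5[x]/(f) is a field and a(x) ≠ 0 has an inverse. Apply the extended Euclidean algorithm to f(x) and a(x) in F_5[x]: f(x) = (3x + 1)·a(x) + (1). The last nonzero remainder is the constant 1 = gcd(f, a) in F_5. Back-substituting through the division chain expresses 1 = s(x)·a(x) + t(x)·f(x) with s(x) ≡ 2x + 4 (mod f), so a(x)^(-1) ≡ s(x) = 2x + 4 (mod f). Check: (2x^2)·(2x + 4) = 4x^3 + 3x^2 ≡ 1 (mod x^3 + 2x^2 + 1).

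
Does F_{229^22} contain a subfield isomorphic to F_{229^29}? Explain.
No: F_{229^29} is not a subfield of F_{229^22}

F_{p^m} embeds in F_{p^n} iff m | n. Here 29 ∤ 22 (since 22 = 0·29 + 22 with remainder 22 ≠ 0), so F_{229^29} is not a subfield of F_{229^22}. Equivalently: if it were, the tower law would give 29 = [F_{229^29}:F_229] dividing [F_{229^22}:F_229] = 22, contradiction.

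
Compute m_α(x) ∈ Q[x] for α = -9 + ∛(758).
m_α(x) = x^3 + 27x^2 + 243x - 29

Set β = α + 9 = ∛(758), so β^3 = 758. Then (α + 9)^3 - 758 = 0, i.e. α is a root of g(x) = (x + 9)^3 - 758 = x^3 + 27x^2 + 243x - 29. Since g(x) = h(x + 9) where h(x) = x^3 - 758, and h is irreducible over Q (because 758 is not a perfect cube, so h has no rational root, and a monic cubic with no rational root is irreducible), g is also irreducible (irreducibility is preserved under the substitution x → x + 9). Hence m_α(x) = x^3 + 27x^2 + 243x - 29.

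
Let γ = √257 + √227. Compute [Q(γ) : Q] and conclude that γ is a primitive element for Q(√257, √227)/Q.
[Q(γ) : Q] = 4 (equivalently, Q(γ) = Q(√257, √227))

Obviously Q(γ) ⊆ Q(√257, √227), and [Q(√257, √227):Q] = 4 (since 257, 227 are distinct squarefree integers > 1 with 58339 not a perfect square). To show equality we compute the minimal polynomial of γ. From γ = √257 + √227: γ^2 = 257 + 2√(58339) + 227 = 484 + 2√(58339), so γ^2 - 484 = 2√(58339); squaring, (γ^2 - 484)^2 = 4·58339, i.e. γ^4 - 968γ^2 + 234256 - 233356 = 0, i.e. γ^4 - 968γ^2 + 900 = 0. So γ is a root of x^4 - 968x^2 + 900. This polynomial is irreducible over Q: it has no rational root (each ±√257 ± √227 is irrational), and any factorization into two quadratics over Q would force √(58339) ∈ Q (pairing opposite roots) or √257, √227 ∈ Q (other pairings), all impossible. Hence [Q(γ):Q] = 4 = [Q(√257, √227):Q], so Q(γ) = Q(√257, √227).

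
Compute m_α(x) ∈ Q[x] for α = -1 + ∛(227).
m_α(x) = x^3 + 3x^2 + 3x - 226

Set β = α + 1 = ∛(227), so β^3 = 227. Then (α + 1)^3 - 227 = 0, i.e. α is a root of g(x) = (x + 1)^3 - 227 = x^3 + 3x^2 + 3x - 226. Since g(x) = h(x + 1) where h(x) = x^3 - 227, and h is irreducible over Q (because 227 is not a perfect cube, so h has no rational root, and a monic cubic with no rational root is irreducible), g is also irreducible (irreducibility is preserved under the substitution x → x + 1). Hence m_α(x) = x^3 + 3x^2 + 3x - 226.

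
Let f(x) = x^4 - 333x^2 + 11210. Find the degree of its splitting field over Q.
[K : Q] = 4

Solving the quadratic in x^2: x^2 = (333 ± √(333^2 - 4·11210))/2 = (333 ± √66049)/2 = (333 ± 257)/2, giving x^2 = 38 or x^2 = 295. So f(x) = (x^2 - 38)(x^2 - 295) and the roots of f are ±√38, ±√295. Hence the splitting field is K = Q(√38, √295). Since 38 and 295 are distinct squarefree integers > 1, their product 11210 is not a perfect square, so √295 ∉ Q(√38). By the tower law [K:Q] = [Q(√38,√295):Q(√38)] · [Q(√38):Q] = 2 · 2 = 4.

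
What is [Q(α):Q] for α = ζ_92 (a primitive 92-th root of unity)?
[Q(α):Q] = 44

The minimal polynomial of ζ_92 over Q is the 92-th cyclotomic polynomial Φ_92(x), which is irreducible over Q and has degree φ(92) = 44. Hence [Q(α):Q] = φ(92) = 44.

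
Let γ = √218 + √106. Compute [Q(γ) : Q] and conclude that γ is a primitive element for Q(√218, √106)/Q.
[Q(γ) : Q] = 4 (equivalently, Q(γ) = Q(√218, √106))

Obviously Q(γ) ⊆ Q(√218, √106), and [Q(√218, √106):Q] = 4 (since 218, 106 are distinct squarefree integers > 1 with 23108 not a perfect square). To show equality we compute the minimal polynomial of γ. From γ = √218 + √106: γ^2 = 218 + 2√(23108) + 106 = 324 + 2√(23108), so γ^2 - 324 = 2√(23108); squaring, (γ^2 - 324)^2 = 4·23108, i.e. γ^4 - 648γ^2 + 104976 - 92432 = 0, i.e. γ^4 - 648γ^2 + 12544 = 0. So γ is a root of x^4 - 648x^2 + 12544. This polynomial is irreducible over Q: it has no rational root (each ±√218 ± √106 is irrational), and any factorization into two quadratics over Q would force √(23108) ∈ Q (pairing opposite roots) or √218, √106 ∈ Q (other pairings), all impossible. Hence [Q(γ):Q] = 4 = [Q(√218, √106):Q], so Q(γ) = Q(√218, √106).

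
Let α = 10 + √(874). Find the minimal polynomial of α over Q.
m_α(x) = x^2 - 20x - 774

From α - 10 = √(874), squaring gives (α - 10)^2 = 874, i.e. α^2 - 20α + 100 = 874, so α^2 - 20α - 774 = 0. The discriminant of x^2 - 20x - 774 is (-20)^2 - 4·(-774) = 400 + 3096 = 3496, and 4·(874) is not a perfect square in Q since 874 is squarefree and ≠ 1. Hence x^2 - 20x - 774 is irreducible over Q and is the minimal polynomial of α.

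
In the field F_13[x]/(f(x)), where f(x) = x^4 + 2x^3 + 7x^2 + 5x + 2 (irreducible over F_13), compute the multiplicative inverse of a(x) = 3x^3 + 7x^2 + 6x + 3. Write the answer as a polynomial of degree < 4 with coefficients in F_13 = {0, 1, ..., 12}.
a(x)^(-1) ≡ x^3 + 8x^2 + 3x + 9 (mod f(x))

Since f is irreducible over F_13, F_13[x]/(f) is a field and a(x) ≠ 0 has an inverse. Apply the extended Euclidean algorithm to f(x) and a(x) in F_13[x]: f(x) = (9x + 10)·a(x) + (9x + 11);  a(x) = (9x^2 + 10x)·(9x + 11) + (3). The last nonzero remainder is the constant 3 = gcd(f, a) in F_13. Back-substituting through the division chain expresses 3 = s(x)·a(x) + t(x)·f(x) with s(x) ≡ 3x^3 + 11x^2 + 9x + 1 (mod f), so (3x^3 + 11x^2 + 9x + 1)·a(x) ≡ 3 (mod f). Multiplying by 3^(-1) ≡ 9 in F_13 gives a(x)^(-1) ≡ 9·(3x^3 + 11x^2 + 9x + 1) ≡ x^3 + 8x^2 + 3x + 9 (mod f). Check: (3x^3 + 7x^2 + 6x + 3)·(x^3 + 8x^2 + 3x + 9) = 3x^6 + 5x^5 + 6x^4 + 8x^3 + x^2 + 11x + 1 ≡ 1 (mod x^4 + 2x^3 + 7x^2 + 5x + 2).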